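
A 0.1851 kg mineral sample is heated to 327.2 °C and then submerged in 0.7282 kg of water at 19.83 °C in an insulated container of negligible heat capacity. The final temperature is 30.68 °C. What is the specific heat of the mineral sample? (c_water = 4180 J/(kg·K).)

c ≈ 602 J/(kg·K)

Let T be the final temperature. ΣQ_i = 0:
0.1851·c·(30.68 − 327.2) + 0.7282·4180·(30.68 − 19.83) = 0
-54.89 c = -33026
c = -33026/-54.89 ≈ 601.7 J/(kg·K)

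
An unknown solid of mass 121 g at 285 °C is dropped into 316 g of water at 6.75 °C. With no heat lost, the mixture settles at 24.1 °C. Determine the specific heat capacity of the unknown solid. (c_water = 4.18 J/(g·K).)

c ≈ 0.726 J/(g·K)

Let T be the final temperature. ΣQ_i = 0:
121·c·(24.1 − 285) + 316·4.18·(24.1 − 6.75) = 0
-31569 c = -22917
c = -22917/-31569 ≈ 0.7259 J/(g·K)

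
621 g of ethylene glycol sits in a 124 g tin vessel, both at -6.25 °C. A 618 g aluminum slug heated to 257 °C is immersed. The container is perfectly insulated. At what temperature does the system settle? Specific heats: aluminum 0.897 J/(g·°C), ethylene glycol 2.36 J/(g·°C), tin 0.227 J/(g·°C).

Energy conservation, ΣQ = 0:
618·0.897·(T − 257) + 621·2.36·(T − (-6.25)) + 124·0.227·(T − (-6.25)) = 0
554.35(T − 257) + 1465.6(T − (-6.25)) + 28.15(T − (-6.25)) = 0
2048.1 T = 133131
T = 133131/2048.1 ≈ 65.00 °C

T_f ≈ 65.0 °C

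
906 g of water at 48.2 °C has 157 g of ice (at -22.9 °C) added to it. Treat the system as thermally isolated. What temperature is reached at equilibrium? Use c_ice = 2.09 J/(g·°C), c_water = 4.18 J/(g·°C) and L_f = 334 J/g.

T_f ≈ 27.6 °C

Sum of m c ΔT and latent-heat terms is zero:
ice -22.9→0 °C: 157×2.09×22.9 = 7514.2
  fusion: m_ice L_f = 157×334 = 52438
  warm the meltwater: 656.26 T
  water: 3787.1(T − 48.2)
4443.3 T = 182537 − 59952 = 122585
T ≈ 27.59 °C. Since T > 0 °C, the all-ice-melts assumption holds.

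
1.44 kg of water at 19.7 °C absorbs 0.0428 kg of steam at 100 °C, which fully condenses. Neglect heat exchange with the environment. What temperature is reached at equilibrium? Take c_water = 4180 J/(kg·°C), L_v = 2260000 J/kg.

Let T be the final temperature. ΣQ_i = 0:
latent heat released on condensation: 0.0428×2260000 = 96728; condensate cools 100→T: 0.0428×4180×(T − 100) = 178.9(T − 100); original water: 6019.2(T − 19.7)
6198.1 T = 96728 + 17890 + 118578 = 233197
T ≈ 37.62 °C, under the boiling point, so the assumption holds.

T_f ≈ 37.6 °C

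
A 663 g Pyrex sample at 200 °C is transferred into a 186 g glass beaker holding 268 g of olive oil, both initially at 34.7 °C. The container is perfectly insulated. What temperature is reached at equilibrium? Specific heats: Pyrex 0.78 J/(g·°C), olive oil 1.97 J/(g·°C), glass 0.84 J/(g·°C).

T_f ≈ 105.9 °C

Net heat exchanged in the isolated system is zero:
663*0.78*(T − 200) + 268*1.97*(T − 34.7) + 186*0.84*(T − 34.7) = 0
517.14(T − 200) + 527.96(T − 34.7) + 156.24(T − 34.7) = 0
1201.3 T = 127170
T = 127170/1201.3 ≈ 105.86 °C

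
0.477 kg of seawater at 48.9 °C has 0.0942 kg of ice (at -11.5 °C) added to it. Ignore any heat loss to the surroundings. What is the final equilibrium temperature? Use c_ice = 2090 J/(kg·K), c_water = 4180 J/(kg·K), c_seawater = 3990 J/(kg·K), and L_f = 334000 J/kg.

T_f ≈ 25.8 °C

Net heat exchanged in the isolated system is zero:
warm ice to 0 °C: 0.0942·2090·(0 − (-11.5)) = 2264.1
  fusion: m_ice L_f = 0.0942·334000 = 31463
  meltwater 0→T: 0.0942·4180·T = 393.76 T
  seawater: 1903.2(T − 48.9)
2297 T = 93068 − 33727 = 59341
T ≈ 25.83 °C — above 0 °C, consistent with complete melting.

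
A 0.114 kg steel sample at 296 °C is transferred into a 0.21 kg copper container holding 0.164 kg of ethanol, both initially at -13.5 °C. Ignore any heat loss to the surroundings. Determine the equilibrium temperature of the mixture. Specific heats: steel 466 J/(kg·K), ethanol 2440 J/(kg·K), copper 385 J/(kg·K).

T_f ≈ 17.3 °C

With ΣQ=0 the equilibrium temperature is the m·c-weighted mean:
T_f = (53.12*296 + 400.16*(-13.5) + 80.85*(-13.5)) / (53.12 + 400.16 + 80.85)
    = 9231.1 / 534.13 ≈ 17.28 °C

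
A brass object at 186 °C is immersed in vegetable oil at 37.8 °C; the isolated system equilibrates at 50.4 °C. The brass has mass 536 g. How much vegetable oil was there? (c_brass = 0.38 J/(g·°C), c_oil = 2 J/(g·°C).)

Net heat exchanged in the isolated system is zero:
536×0.38×(50.4 − 186) + m×2×(50.4 − 37.8) = 0
25.2 m = 27619
m = 27619/25.2 ≈ 1096 g

m ≈ 1100 g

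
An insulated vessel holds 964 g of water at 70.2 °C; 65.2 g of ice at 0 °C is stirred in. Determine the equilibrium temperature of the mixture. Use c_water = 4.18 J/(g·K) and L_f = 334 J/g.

Conservation of energy gives ΣQ = 0:
latent heat to melt: 65.2×334 = 21777
  warm the meltwater: 272.54 T
  water: 4029.5(T − 70.2)
4302.1 T = 282872 − 21777 = 261096
T ≈ 60.69 °C. Since T > 0 °C, the all-ice-melts assumption holds.

T_f ≈ 60.7 °C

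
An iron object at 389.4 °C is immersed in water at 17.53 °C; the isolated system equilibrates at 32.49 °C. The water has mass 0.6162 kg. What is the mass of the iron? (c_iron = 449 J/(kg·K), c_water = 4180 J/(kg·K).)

|Q_iron| = |Q_water|:
m·449·(389.4 − 32.49) = 0.6162·4180·(32.49 − 17.53)
160253 m = 38533  ⇒  m ≈ 0.2404 kg

m ≈ 0.24 kg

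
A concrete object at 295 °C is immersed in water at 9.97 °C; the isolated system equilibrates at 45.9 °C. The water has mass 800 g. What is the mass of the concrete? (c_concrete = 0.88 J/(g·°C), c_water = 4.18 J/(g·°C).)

m ≈ 548 g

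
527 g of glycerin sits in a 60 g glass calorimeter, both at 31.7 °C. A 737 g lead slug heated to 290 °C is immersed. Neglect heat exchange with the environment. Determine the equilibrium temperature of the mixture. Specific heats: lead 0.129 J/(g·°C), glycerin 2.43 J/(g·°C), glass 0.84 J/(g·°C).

T_f ≈ 48.9 °C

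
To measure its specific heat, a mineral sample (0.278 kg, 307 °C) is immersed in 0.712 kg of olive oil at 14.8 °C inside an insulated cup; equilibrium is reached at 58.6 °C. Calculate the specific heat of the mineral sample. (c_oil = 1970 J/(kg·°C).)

Net heat exchanged in the isolated system is zero:
0.278×c×(58.6 − 307) + 0.712×1970×(58.6 − 14.8) = 0
-69.06 c = -61436
c = -61436/-69.06 ≈ 889.7 J/(kg·°C)

c ≈ 890 J/(kg·°C)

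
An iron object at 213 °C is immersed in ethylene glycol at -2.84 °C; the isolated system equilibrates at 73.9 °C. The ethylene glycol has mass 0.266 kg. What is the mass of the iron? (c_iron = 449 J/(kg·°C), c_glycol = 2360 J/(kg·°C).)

m ≈ 0.771 kg

Let T be the final temperature. ΣQ_i = 0:
m·449·(73.9 − 213) + 0.266·2360·(73.9 − (-2.84)) = 0
-62456 m = -48174
m = -48174/-62456 ≈ 0.7713 kg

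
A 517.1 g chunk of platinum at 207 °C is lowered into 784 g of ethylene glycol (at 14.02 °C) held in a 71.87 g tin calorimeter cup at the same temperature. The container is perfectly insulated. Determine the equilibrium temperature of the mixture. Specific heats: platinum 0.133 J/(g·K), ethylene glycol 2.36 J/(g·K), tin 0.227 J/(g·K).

T_f ≈ 20.9 °C

T_f is the heat-capacity-weighted average of the initial temperatures:
T_f = (68.77*207 + 1850.2*14.02 + 16.31*14.02) / (68.77 + 1850.2 + 16.31)
    = 40405 / 1935.3 ≈ 20.88 °C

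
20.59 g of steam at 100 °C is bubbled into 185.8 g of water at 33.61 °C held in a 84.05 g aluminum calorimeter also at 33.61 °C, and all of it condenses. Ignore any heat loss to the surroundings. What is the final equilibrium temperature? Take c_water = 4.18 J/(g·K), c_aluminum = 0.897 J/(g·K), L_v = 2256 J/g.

T_f ≈ 89.2 °C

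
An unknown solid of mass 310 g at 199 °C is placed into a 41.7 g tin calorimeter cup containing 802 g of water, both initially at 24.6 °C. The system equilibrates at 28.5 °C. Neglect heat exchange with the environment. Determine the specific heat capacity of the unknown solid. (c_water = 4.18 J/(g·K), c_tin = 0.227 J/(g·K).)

c ≈ 0.248 J/(g·K)

Setting the total heat transfer to zero:
310·c·(28.5 − 199) + 802·4.18·(28.5 − 24.6) + 41.7·0.227·(28.5 − 24.6) = 0
-52855 c = -13111
c = -13111/-52855 ≈ 0.2481 J/(g·K)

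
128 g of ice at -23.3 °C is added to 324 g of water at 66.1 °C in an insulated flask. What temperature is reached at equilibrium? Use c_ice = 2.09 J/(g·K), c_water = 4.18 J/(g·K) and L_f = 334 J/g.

Setting the total heat transfer to zero:
warm ice to 0 °C: 128·2.09·(0 − (-23.3)) = 6233.2
  melt ice: 128·334 = 42752
  warm the meltwater: 535.04 T
  water: 1354.3(T − 66.1)
1889.4 T = 89521 − 48985 = 40535
T ≈ 21.45 °C (positive, so assuming full melt was valid).

T_f ≈ 21.5 °C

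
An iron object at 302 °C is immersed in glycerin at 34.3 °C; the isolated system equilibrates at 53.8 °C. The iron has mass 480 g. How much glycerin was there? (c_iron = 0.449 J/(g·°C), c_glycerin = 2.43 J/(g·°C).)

m ≈ 1130 g

|Q_iron| = |Q_glycerin|:
480×0.449×(302 − 53.8) = m×2.43×(53.8 − 34.3)
47.39 m = 53492  ⇒  m ≈ 1129 g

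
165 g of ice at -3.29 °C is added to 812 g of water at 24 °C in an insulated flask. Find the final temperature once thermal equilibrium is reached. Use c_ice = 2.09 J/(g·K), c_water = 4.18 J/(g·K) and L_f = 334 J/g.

Setting the total heat transfer to zero:
ice -3.29→0 °C: 165×2.09×3.29 = 1134.6; melt ice: 165×334 = 55110; meltwater 0→T: 165×4.18×T = 689.7 T; water: 3394.2(T − 24)
4083.9 T = 81460 − 56245 = 25215
T ≈ 6.17 °C (positive, so assuming full melt was valid).

T_f ≈ 6.2 °C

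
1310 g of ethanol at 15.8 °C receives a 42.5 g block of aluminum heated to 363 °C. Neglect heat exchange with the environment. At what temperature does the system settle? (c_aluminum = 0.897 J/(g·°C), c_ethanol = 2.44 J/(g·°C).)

Taking heat into each body as positive, Σ m c ΔT = 0:
42.5*0.897*(T − 363) + 1310*2.44*(T − 15.8) = 0
38.12(T − 363) + 3196.4(T − 15.8) = 0
3234.5 T = 64342
T ≈ 19.89 °C

T_f ≈ 19.9 °C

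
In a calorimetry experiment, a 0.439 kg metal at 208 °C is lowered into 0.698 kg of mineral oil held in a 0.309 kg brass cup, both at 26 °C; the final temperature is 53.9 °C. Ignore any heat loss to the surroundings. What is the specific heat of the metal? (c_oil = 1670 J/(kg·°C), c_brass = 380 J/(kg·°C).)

Conservation of energy gives ΣQ = 0:
0.439×c×(53.9 − 208) + 0.698×1670×(53.9 − 26) + 0.309×380×(53.9 − 26) = 0
-67.65 c = -35798
c = -35798/-67.65 ≈ 529.2 J/(kg·°C)

c ≈ 529 J/(kg·°C)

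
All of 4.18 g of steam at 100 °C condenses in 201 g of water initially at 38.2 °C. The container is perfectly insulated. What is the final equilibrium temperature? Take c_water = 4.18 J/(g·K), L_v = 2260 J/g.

Energy conservation, ΣQ = 0:
condense steam: −4.18·2260 = −9446.8
  condensed water 100 °C→T: 17.47(T − 100)
  water warms: 201·4.18·(T − 38.2) = 840.18(T − 38.2)
857.65 T = 9446.8 + 1747.2 + 32095 = 43289
T ≈ 50.47 °C, under the boiling point, so the assumption holds.

T_f ≈ 50.5 °C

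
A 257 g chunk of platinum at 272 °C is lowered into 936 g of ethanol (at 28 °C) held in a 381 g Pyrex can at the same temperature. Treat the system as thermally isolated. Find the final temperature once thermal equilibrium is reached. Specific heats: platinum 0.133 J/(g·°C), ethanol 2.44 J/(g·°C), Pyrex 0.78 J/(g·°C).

T_f ≈ 31.2 °C

Taking heat into each body as positive, Σ m c ΔT = 0:
257×0.133×(T − 272) + 936×2.44×(T − 28) + 381×0.78×(T − 28) = 0
(34.18 + 2283.8 + 297.18) T = 34.18×272 + 2283.8×28 + 297.18×28
T = 81566 / 2615.2 = 31.2 °C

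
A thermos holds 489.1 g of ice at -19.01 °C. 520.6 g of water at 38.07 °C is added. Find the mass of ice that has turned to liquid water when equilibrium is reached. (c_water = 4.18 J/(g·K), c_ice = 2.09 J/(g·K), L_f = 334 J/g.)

Water can give up m c ΔT = 520.6×4.18×38.07 = 82844 J before reaching 0 °C.
Of that, 489.1×2.09×19.01 = 19432 J goes to bring the ice to 0 °C, leaving 63412 J.
Fully melting the ice requires m_ice L_f = 489.1×334 = 163359 J.
That's not enough to melt it all — equilibrium is at 0 °C with ice remaining.
m_melted×334 = 63412  ⇒  m_melted ≈ 189.9 g.

m_melted ≈ 190 g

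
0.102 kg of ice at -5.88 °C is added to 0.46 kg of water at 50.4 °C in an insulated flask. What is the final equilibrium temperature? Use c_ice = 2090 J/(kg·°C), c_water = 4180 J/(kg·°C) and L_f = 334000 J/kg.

T_f ≈ 26.2 °C

Energy balance with sensible and latent terms:
warm ice to 0 °C: 0.102·2090·(0 − (-5.88)) = 1253.5
  melt ice: 0.102·334000 = 34068
  warm the meltwater: 426.36 T
  water cools: 0.46·4180·(T − 50.4) = 1922.8(T − 50.4)
2349.2 T = 96909 − 35321 = 61588
T ≈ 26.22 °C. Since T > 0 °C, the all-ice-melts assumption holds.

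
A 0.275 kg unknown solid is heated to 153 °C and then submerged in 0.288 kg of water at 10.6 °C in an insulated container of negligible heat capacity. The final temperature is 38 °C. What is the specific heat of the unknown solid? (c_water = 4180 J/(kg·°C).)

Heat lost by the unknown solid = heat gained by the water:
0.275·c·(153 − 38) = 0.288·4180·(38 − 10.6)
31.63 c = 32985  ⇒  c ≈ 1043 J/(kg·°C)

c ≈ 1040 J/(kg·°C)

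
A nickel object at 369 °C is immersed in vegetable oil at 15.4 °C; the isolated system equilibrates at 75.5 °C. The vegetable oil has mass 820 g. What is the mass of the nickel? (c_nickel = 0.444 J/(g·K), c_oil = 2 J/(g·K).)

Setting the total heat transfer to zero:
m×0.444×(75.5 − 369) + 820×2×(75.5 − 15.4) = 0
-130.31 m = -98564
m = -98564/-130.31 ≈ 756.4 g

m ≈ 756 g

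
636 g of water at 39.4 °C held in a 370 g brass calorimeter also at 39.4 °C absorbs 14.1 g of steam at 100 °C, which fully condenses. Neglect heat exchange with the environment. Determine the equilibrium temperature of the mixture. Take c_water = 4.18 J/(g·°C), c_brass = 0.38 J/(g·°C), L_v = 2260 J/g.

T_f ≈ 51.8 °C

Conservation of energy gives ΣQ = 0:
steam→water at 100 °C releases m L_v = 14.1·2260 = 31866; condensate cools 100→T: 14.1·4.18·(T − 100) = 58.94(T − 100); original water: 2658.5(T − 39.4); cup: 140.6(T − 39.4)
2858 T = 31866 + 5893.8 + 110284 = 148044
T ≈ 51.80 °C, under the boiling point, so the assumption holds.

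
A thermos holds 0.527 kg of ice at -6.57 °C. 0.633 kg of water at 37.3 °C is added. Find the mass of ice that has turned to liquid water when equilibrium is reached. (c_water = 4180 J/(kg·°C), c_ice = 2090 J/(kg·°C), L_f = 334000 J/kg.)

m_melted ≈ 0.274 kg

Heat available from the water dropping to 0 °C: 0.633×4180×37.3 = 98694 J.
Of that, 0.527×2090×6.57 = 7236.4 J goes to bring the ice to 0 °C, leaving 91457 J.
Fully melting the ice requires m_ice L_f = 0.527×334000 = 176018 J.
91457 J < 176018 J, so only part of the ice melts and the system sits at 0 °C.
m_melted×334000 = 91457  ⇒  m_melted ≈ 0.2738 kg.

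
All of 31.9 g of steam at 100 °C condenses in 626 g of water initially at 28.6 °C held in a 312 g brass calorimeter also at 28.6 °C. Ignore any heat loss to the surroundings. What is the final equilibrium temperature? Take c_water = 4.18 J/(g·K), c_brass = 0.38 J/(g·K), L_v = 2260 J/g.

T_f ≈ 57.1 °C

Energy conservation, ΣQ = 0:
condense steam: −31.9×2260 = −72094; condensate cools 100→T: 31.9×4.18×(T − 100) = 133.34(T − 100); water warms: 626×4.18×(T − 28.6) = 2616.7(T − 28.6); brass cup: 312×0.38×(T − 28.6) = 118.56(T − 28.6)
2868.6 T = 72094 + 13334 + 78228 = 163656
T ≈ 57.05 °C, under the boiling point, so the assumption holds.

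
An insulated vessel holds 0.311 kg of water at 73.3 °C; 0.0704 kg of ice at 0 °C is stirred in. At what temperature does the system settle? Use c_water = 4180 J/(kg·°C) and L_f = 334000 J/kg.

T_f ≈ 45.0 °C

Net heat exchanged in the isolated system is zero:
latent heat to melt: 0.0704·334000 = 23514
  meltwater 0→T: 0.0704·4180·T = 294.27 T
  water cools: 0.311·4180·(T − 73.3) = 1300(T − 73.3)
1594.3 T = 95289 − 23514 = 71775
T ≈ 45.02 °C (positive, so assuming full melt was valid).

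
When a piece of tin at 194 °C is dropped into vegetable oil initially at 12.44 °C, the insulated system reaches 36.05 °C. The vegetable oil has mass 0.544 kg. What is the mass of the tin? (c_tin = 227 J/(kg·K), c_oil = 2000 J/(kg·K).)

m ≈ 0.716 kg

|Q_tin| = |Q_oil|:
m×227×(194 − 36.05) = 0.544×2000×(36.05 − 12.44)
35855 m = 25688  ⇒  m ≈ 0.7164 kg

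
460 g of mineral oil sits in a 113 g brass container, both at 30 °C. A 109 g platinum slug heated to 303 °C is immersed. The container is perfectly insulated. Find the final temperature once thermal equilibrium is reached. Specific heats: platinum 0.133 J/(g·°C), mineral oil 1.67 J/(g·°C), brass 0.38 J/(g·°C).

T_f ≈ 34.8 °C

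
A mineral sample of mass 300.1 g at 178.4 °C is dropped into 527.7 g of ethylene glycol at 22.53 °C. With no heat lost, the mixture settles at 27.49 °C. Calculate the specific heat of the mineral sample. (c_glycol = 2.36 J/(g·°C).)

c ≈ 0.136 J/(g·°C)

m_s c (T_s − T_f) = m_glycol c_glycol (T_f − T_0):
300.1×c×(178.4 − 27.49) = 527.7×2.36×(27.49 − 22.53)
45288 c = 6177  ⇒  c ≈ 0.1364 J/(g·°C)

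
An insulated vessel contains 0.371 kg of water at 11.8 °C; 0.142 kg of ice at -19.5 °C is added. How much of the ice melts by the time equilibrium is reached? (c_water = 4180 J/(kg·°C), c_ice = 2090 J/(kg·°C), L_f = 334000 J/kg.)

m_melted ≈ 0.0375 kg

Water can give up m c ΔT = 0.371×4180×11.8 = 18299 J before reaching 0 °C.
Of that, 0.142×2090×19.5 = 5787.2 J goes to bring the ice to 0 °C, leaving 12512 J.
Fully melting the ice requires m_ice L_f = 0.142×334000 = 47428 J.
Since 12512 < 47428 J, not all the ice melts; equilibrium is at 0 °C.
m_melt = 12512 / L_f = 0.03746 kg.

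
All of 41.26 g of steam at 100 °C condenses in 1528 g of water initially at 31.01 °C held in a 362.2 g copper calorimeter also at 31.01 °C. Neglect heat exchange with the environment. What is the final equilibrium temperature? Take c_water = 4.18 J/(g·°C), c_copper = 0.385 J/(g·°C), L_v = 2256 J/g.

T_f ≈ 46.7 °C

Taking heat into each body as positive, Σ m c ΔT = 0:
latent heat released on condensation: 41.26×2256 = 93083
  condensed water 100 °C→T: 172.47(T − 100)
  water warms: 1528×4.18×(T − 31.01) = 6387(T − 31.01)
  cup: 139.45(T − 31.01)
6699 T = 93083 + 17247 + 202386 = 312716
T ≈ 46.68 °C — below 100 °C, confirming all the steam condensed.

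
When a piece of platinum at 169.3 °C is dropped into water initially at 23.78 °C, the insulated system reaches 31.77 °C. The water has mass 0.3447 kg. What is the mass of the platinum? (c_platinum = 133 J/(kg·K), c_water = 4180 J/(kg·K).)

m ≈ 0.629 kg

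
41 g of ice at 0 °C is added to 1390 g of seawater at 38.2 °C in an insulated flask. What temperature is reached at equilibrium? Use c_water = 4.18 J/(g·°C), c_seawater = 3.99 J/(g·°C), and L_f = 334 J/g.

T_f ≈ 34.7 °C

Taking heat into each body as positive, Σ m c ΔT = 0:
latent heat to melt: 41×334 = 13694; warm the meltwater: 171.38 T; seawater cools: 1390×3.99×(T − 38.2) = 5546.1(T − 38.2)
5717.5 T = 211861 − 13694 = 198167
T ≈ 34.66 °C. Since T > 0 °C, the all-ice-melts assumption holds.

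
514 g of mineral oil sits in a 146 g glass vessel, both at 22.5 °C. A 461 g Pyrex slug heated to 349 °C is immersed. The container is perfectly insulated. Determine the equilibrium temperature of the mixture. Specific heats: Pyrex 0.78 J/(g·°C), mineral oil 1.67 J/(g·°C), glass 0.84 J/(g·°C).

Conservation of energy gives ΣQ = 0:
461*0.78*(T − 349) + 514*1.67*(T − 22.5) + 146*0.84*(T − 22.5) = 0
359.58(T − 349) + 858.38(T − 22.5) + 122.64(T − 22.5) = 0
1340.6 T = 147566
T ≈ 110.07 °C

T_f ≈ 110.1 °C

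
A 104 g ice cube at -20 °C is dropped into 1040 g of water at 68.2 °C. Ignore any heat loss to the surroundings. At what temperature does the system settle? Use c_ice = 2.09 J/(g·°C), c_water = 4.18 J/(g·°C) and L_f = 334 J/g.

Heat gained plus heat lost sum to zero:
warm ice to 0 °C: 104·2.09·(0 − (-20)) = 4347.2
  latent heat to melt: 104·334 = 34736
  meltwater 0→T: 104·4.18·T = 434.72 T
  water: 4347.2(T − 68.2)
4781.9 T = 296479 − 39083 = 257396
T ≈ 53.83 °C. Since T > 0 °C, the all-ice-melts assumption holds.

T_f ≈ 53.8 °C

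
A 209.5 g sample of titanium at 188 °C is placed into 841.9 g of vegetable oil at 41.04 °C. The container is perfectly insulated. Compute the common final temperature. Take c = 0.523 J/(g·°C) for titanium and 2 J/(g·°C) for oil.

With ΣQ=0 the equilibrium temperature is the m·c-weighted mean:
T_f = (109.57*188 + 1683.8*41.04) / (109.57 + 1683.8)
    = 89702 / 1793.4 ≈ 50.02 °C

T_f ≈ 50.0 °C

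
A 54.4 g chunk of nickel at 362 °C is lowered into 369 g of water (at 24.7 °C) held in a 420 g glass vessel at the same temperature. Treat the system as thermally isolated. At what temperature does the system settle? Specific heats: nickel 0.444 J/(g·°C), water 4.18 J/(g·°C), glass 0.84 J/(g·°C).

Heat gained plus heat lost sum to zero:
54.4×0.444×(T − 362) + 369×4.18×(T − 24.7) + 420×0.84×(T − 24.7) = 0
24.15(T − 362) + 1542.4(T − 24.7) + 352.8(T − 24.7) = 0
1919.4 T = 55556
T = 55556/1919.4 ≈ 28.94 °C

T_f ≈ 28.9 °C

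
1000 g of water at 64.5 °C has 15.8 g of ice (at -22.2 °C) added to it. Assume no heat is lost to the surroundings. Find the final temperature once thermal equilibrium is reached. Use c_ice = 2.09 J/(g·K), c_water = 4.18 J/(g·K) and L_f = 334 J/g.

T_f ≈ 62.1 °C

Conservation of energy gives ΣQ = 0:
warm ice to 0 °C: 15.8·2.09·(0 − (-22.2)) = 733.09
  latent heat to melt: 15.8·334 = 5277.2
  warm the meltwater: 66.04 T
  water cools: 1000·4.18·(T − 64.5) = 4180(T − 64.5)
4246 T = 269610 − 6010.3 = 263600
T ≈ 62.08 °C — above 0 °C, consistent with complete melting.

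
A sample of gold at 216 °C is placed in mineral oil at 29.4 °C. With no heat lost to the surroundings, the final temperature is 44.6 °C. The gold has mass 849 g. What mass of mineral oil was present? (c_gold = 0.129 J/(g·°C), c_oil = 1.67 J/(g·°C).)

|Q_gold| = |Q_oil|:
849·0.129·(216 − 44.6) = m·1.67·(44.6 − 29.4)
25.38 m = 18772  ⇒  m ≈ 739.5 g

m ≈ 740 g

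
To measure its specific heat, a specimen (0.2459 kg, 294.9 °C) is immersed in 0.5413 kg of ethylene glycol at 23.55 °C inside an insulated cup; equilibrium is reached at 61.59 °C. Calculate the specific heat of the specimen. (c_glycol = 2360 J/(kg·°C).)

c ≈ 847 J/(kg·°C)

Energy conservation, ΣQ = 0:
0.2459×c×(61.59 − 294.9) + 0.5413×2360×(61.59 − 23.55) = 0
-57.37 c = -48595
c = -48595/-57.37 ≈ 847 J/(kg·°C)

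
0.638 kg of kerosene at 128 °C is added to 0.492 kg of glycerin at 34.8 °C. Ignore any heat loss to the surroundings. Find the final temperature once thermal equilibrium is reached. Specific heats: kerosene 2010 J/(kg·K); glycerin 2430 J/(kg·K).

Heat gained plus heat lost sum to zero:
0.638×2010×(T − 128) + 0.492×2430×(T − 34.8) = 0
1282.4(T − 128) + 1195.6(T − 34.8) = 0
2477.9 T = 205750
T = 205750 / 2477.9 = 83 °C

T_f ≈ 83.0 °C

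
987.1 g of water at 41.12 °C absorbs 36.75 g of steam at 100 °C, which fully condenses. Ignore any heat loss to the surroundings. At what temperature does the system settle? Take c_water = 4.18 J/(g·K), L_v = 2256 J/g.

Let T be the final temperature. ΣQ_i = 0:
latent heat released on condensation: 36.75·2256 = 82908
  condensed water 100 °C→T: 153.61(T − 100)
  water warms: 987.1·4.18·(T − 41.12) = 4126.1(T − 41.12)
4279.7 T = 82908 + 15361 + 169664 = 267934
T ≈ 62.61 °C (< 100 °C, so full condensation is consistent).

T_f ≈ 62.6 °C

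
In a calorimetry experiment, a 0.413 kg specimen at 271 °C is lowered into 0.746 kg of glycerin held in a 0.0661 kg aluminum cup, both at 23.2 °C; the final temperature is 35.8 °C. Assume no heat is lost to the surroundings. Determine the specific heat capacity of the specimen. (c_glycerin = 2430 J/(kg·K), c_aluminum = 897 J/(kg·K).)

c ≈ 243 J/(kg·K)

Taking heat into each body as positive, Σ m c ΔT = 0:
0.413·c·(35.8 − 271) + 0.746·2430·(35.8 − 23.2) + 0.0661·897·(35.8 − 23.2) = 0
-97.14 c = -23588
c = -23588/-97.14 ≈ 242.8 J/(kg·K)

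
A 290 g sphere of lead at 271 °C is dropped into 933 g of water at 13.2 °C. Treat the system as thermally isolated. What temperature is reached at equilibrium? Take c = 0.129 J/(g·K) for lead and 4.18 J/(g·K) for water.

T_f ≈ 15.6 °C

Set heat shed by the hot body equal to heat absorbed by the cold body:
290·0.129·(271 − T) = 933·4.18·(T − 13.2)
37.41(271 − T) = 3899.9(T − 13.2)
3937.3 T = 61617  ⇒  T ≈ 15.65 °C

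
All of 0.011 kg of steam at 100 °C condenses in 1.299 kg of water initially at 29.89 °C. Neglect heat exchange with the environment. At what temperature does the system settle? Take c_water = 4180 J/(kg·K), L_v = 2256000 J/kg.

Let T be the final temperature. ΣQ_i = 0:
latent heat released on condensation: 0.011·2256000 = 24816
  condensate cools 100→T: 0.011·4180·(T − 100) = 45.98(T − 100)
  original water: 5429.8(T − 29.89)
5475.8 T = 24816 + 4598 + 162297 = 191711
T ≈ 35.01 °C — below 100 °C, confirming all the steam condensed.

T_f ≈ 35.0 °C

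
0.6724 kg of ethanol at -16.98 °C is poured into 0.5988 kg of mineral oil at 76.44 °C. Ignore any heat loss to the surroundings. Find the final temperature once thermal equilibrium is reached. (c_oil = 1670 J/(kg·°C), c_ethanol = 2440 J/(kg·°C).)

T_f ≈ 18.4 °C

T_f = Σ m_i c_i T_i / Σ m_i c_i:
T_f = (1000·76.44 + 1640.7·(-16.98)) / (1000 + 1640.7)
    = 48581 / 2640.7 ≈ 18.40 °C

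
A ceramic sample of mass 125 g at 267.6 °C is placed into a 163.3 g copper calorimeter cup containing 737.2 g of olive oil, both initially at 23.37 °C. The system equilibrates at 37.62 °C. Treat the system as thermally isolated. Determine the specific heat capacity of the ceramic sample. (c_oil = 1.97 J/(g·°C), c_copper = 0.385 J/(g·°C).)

c ≈ 0.751 J/(g·°C)

Conservation of energy gives ΣQ = 0:
125·c·(37.62 − 267.6) + 737.2·1.97·(37.62 − 23.37) + 163.3·0.385·(37.62 − 23.37) = 0
-28748 c = -21591
c = -21591/-28748 ≈ 0.7511 J/(g·°C)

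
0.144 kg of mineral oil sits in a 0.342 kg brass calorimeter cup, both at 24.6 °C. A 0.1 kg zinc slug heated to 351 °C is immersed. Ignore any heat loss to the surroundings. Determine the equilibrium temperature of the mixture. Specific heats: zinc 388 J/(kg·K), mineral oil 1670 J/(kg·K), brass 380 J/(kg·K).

T_f ≈ 55.5 °C

Energy conservation, ΣQ = 0:
0.1*388*(T − 351) + 0.144*1670*(T − 24.6) + 0.342*380*(T − 24.6) = 0
(38.8 + 240.48 + 129.96) T = 38.8*351 + 240.48*24.6 + 129.96*24.6
T = 22732 / 409.24 = 55.5 °C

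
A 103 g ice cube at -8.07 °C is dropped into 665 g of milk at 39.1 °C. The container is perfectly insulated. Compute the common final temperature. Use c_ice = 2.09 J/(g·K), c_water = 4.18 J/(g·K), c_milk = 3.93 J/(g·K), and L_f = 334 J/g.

Setting the total heat transfer to zero:
warm ice to 0 °C: 103·2.09·(0 − (-8.07)) = 1737.2; latent heat to melt: 103·334 = 34402; meltwater 0→T: 103·4.18·T = 430.54 T; milk cools: 665·3.93·(T − 39.1) = 2613.5(T − 39.1)
3044 T = 102186 − 36139 = 66047
T ≈ 21.70 °C. Since T > 0 °C, the all-ice-melts assumption holds.

T_f ≈ 21.7 °C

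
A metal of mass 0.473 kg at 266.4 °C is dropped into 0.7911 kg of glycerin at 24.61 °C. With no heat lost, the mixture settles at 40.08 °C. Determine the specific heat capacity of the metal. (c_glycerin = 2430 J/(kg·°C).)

Conservation of energy gives ΣQ = 0:
0.473×c×(40.08 − 266.4) + 0.7911×2430×(40.08 − 24.61) = 0
-107.05 c = -29739
c = -29739/-107.05 ≈ 277.8 J/(kg·°C)

c ≈ 278 J/(kg·°C)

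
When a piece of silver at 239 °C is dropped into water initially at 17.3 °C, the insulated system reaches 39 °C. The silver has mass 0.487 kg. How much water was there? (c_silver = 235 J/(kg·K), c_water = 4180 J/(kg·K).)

m ≈ 0.252 kg

Setting the total heat transfer to zero:
0.487×235×(39 − 239) + m×4180×(39 − 17.3) = 0
90706 m = 22889
m = 22889/90706 ≈ 0.2523 kg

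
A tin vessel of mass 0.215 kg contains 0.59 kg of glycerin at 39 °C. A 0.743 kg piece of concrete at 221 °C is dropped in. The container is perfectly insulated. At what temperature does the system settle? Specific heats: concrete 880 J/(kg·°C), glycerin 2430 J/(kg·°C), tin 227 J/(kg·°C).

T_f ≈ 94.7 °C

T_f is the heat-capacity-weighted average of the initial temperatures:
T_f = (653.84×221 + 1433.7×39 + 48.8×39) / (653.84 + 1433.7 + 48.8)
    = 202316 / 2136.3 ≈ 94.70 °C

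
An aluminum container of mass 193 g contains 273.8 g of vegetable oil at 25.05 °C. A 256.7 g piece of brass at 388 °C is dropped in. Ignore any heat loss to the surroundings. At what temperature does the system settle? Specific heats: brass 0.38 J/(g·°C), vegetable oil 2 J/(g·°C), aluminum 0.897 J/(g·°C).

T_f ≈ 68.3 °C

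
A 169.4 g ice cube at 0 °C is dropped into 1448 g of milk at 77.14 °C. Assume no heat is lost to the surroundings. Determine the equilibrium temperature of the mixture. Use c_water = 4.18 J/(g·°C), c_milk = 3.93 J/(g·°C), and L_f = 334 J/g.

Heat gained plus heat lost sum to zero:
fusion: m_ice L_f = 169.4×334 = 56580
  meltwater 0→T: 169.4×4.18×T = 708.09 T
  milk: 5690.6(T − 77.14)
6398.7 T = 438976 − 56580 = 382396
T ≈ 59.76 °C — above 0 °C, consistent with complete melting.

T_f ≈ 59.8 °C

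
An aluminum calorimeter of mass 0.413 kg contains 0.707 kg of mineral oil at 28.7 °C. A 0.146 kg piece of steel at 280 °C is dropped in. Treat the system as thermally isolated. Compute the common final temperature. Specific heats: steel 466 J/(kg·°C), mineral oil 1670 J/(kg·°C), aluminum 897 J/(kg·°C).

T_f ≈ 39.3 °C

Setting the total heat transfer to zero:
0.146·466·(T − 280) + 0.707·1670·(T − 28.7) + 0.413·897·(T − 28.7) = 0
(68.04 + 1180.7 + 370.46) T = 68.04·280 + 1180.7·28.7 + 370.46·28.7
T = 63568/1619.2 ≈ 39.26 °C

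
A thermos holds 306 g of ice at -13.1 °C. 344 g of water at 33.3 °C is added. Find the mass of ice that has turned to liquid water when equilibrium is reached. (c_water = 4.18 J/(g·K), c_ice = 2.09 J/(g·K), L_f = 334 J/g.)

m_melted ≈ 118 g

Water can give up m c ΔT = 344·4.18·33.3 = 47883 J before reaching 0 °C.
Warming the ice to 0 °C takes 306·2.09·13.1 = 8378 J, leaving 39505 J for melting.
To melt every bit of ice: 306·334 = 102204 J.
That's not enough to melt it all — equilibrium is at 0 °C with ice remaining.
m_melted·334 = 39505  ⇒  m_melted ≈ 118.3 g.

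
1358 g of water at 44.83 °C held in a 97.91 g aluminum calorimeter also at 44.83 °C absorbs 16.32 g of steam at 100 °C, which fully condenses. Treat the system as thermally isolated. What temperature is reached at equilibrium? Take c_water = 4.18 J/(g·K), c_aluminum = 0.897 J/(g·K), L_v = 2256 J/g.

Taking heat into each body as positive, Σ m c ΔT = 0:
condense steam: −16.32·2256 = −36818
  condensed water 100 °C→T: 68.22(T − 100)
  original water: 5676.4(T − 44.83)
  aluminum cup: 97.91·0.897·(T − 44.83) = 87.83(T − 44.83)
5832.5 T = 36818 + 6821.8 + 258412 = 302052
T ≈ 51.79 °C (< 100 °C, so full condensation is consistent).

T_f ≈ 51.8 °C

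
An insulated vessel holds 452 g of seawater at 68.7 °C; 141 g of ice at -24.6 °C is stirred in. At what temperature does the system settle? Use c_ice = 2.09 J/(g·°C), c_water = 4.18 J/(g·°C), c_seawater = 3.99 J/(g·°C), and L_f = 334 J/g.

T_f ≈ 29.1 °C

Heat gained plus heat lost sum to zero:
ice -24.6→0 °C: 141×2.09×24.6 = 7249.4; fusion: m_ice L_f = 141×334 = 47094; warm the meltwater: 589.38 T; seawater: 1803.5(T − 68.7)
2392.9 T = 123899 − 54343 = 69556
T ≈ 29.07 °C. Since T > 0 °C, the all-ice-melts assumption holds.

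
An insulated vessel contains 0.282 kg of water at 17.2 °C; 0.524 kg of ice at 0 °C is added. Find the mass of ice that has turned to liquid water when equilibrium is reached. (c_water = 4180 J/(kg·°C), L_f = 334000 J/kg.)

m_melted ≈ 0.0607 kg

Cooling the water to 0 °C releases 0.282×4180×17.2 = 20275 J.
Melting all 0.524 kg of ice would need 0.524×334000 = 175016 J.
That's not enough to melt it all — equilibrium is at 0 °C with ice remaining.
m_melted×334000 = 20275  ⇒  m_melted ≈ 0.0607 kg.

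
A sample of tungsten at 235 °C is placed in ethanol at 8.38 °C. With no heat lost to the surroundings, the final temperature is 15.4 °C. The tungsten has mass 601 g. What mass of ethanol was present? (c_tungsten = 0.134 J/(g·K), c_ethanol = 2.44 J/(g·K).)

Heat gained plus heat lost sum to zero:
601×0.134×(15.4 − 235) + m×2.44×(15.4 − 8.38) = 0
17.13 m = 17685
m = 17685/17.13 ≈ 1032 g

m ≈ 1030 g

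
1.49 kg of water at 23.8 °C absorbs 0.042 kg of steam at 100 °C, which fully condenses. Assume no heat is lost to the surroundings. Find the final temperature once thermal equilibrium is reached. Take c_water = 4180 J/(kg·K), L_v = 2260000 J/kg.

Energy balance with sensible and latent terms:
latent heat released on condensation: 0.042×2260000 = 94920
  condensate cools 100→T: 0.042×4180×(T − 100) = 175.56(T − 100)
  original water: 6228.2(T − 23.8)
6403.8 T = 94920 + 17556 + 148231 = 260707
T ≈ 40.71 °C (< 100 °C, so full condensation is consistent).

T_f ≈ 40.7 °C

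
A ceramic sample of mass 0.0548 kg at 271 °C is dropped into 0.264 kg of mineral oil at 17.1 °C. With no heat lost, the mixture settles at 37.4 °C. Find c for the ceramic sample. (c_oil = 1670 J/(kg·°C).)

c ≈ 699 J/(kg·°C)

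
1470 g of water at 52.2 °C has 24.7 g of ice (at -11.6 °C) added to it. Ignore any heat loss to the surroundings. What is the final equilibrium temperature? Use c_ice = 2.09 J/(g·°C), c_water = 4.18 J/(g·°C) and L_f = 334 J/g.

Sum of m c ΔT and latent-heat terms is zero:
ice -11.6→0 °C: 24.7·2.09·11.6 = 598.83
  fusion: m_ice L_f = 24.7·334 = 8249.8
  warm the meltwater: 103.25 T
  water cools: 1470·4.18·(T − 52.2) = 6144.6(T − 52.2)
6247.8 T = 320748 − 8848.6 = 311899
T ≈ 49.92 °C — above 0 °C, consistent with complete melting.

T_f ≈ 49.9 °C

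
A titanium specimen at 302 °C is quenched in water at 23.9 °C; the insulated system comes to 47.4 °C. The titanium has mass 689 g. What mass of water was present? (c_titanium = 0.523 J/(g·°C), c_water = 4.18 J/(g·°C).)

m ≈ 934 g

|Q_titanium| = |Q_water|:
689·0.523·(302 − 47.4) = m·4.18·(47.4 − 23.9)
98.23 m = 91744  ⇒  m ≈ 934 g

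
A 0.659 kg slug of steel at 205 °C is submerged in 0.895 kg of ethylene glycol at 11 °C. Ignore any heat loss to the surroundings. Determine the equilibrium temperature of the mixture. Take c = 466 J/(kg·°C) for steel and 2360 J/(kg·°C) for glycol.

Heat gained plus heat lost sum to zero:
0.659×466×(T − 205) + 0.895×2360×(T − 11) = 0
307.09(T − 205) + 2112.2(T − 11) = 0
(307.09 + 2112.2) T = 307.09×205 + 2112.2×11
T = 86188/2419.3 ≈ 35.63 °C

T_f ≈ 35.6 °C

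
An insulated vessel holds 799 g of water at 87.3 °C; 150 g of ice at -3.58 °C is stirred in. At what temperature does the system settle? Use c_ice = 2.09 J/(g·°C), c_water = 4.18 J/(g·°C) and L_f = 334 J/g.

T_f ≈ 60.6 °C

Energy balance with sensible and latent terms:
ice -3.58→0 °C: 150·2.09·3.58 = 1122.3; fusion: m_ice L_f = 150·334 = 50100; warm the meltwater: 627 T; water: 3339.8(T − 87.3)
3966.8 T = 291566 − 51222 = 240344
T ≈ 60.59 °C (positive, so assuming full melt was valid).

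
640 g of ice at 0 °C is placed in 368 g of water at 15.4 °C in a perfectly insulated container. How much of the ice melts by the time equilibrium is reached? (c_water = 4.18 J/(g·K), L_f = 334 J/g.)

Heat available from the water dropping to 0 °C: 368·4.18·15.4 = 23689 J.
Fully melting the ice requires m_ice L_f = 640·334 = 213760 J.
Since 23689 < 213760 J, not all the ice melts; equilibrium is at 0 °C.
m_melted·334 = 23689  ⇒  m_melted ≈ 70.92 g.

m_melted ≈ 70.9 g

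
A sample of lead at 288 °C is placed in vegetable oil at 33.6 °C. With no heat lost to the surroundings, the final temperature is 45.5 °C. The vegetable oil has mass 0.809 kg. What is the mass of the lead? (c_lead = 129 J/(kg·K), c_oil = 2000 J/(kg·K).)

m ≈ 0.615 kg

Let T be the final temperature. ΣQ_i = 0:
m×129×(45.5 − 288) + 0.809×2000×(45.5 − 33.6) = 0
-31282 m = -19254
m = -19254/-31282 ≈ 0.6155 kg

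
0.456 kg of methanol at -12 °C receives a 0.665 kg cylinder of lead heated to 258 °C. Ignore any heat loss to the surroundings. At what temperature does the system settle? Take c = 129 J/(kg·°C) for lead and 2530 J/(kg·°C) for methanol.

Let T be the final temperature. ΣQ_i = 0:
0.665*129*(T − 258) + 0.456*2530*(T − (-12)) = 0
(85.79 + 1153.7) T = 85.79*258 + 1153.7*(-12)
T = 8288.4 / 1239.5 = 6.69 °C

T_f ≈ 6.7 °C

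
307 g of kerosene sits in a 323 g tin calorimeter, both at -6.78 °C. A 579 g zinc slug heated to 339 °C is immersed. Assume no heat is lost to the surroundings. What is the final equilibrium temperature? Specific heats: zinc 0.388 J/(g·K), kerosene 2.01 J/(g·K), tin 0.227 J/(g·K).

T_f ≈ 78.1 °C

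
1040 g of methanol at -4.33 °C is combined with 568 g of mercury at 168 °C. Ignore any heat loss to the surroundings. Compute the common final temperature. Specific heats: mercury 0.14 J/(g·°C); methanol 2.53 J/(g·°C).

T_f ≈ 0.7 °C

T_f = Σ m_i c_i T_i / Σ m_i c_i:
T_f = (79.52·168 + 2631.2·(-4.33)) / (79.52 + 2631.2)
    = 1966.3 / 2710.7 ≈ 0.73 °C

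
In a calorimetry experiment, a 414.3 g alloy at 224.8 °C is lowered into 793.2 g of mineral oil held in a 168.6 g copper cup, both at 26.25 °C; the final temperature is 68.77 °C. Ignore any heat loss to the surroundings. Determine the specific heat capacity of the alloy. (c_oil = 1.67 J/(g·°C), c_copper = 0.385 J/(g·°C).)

Setting the total heat transfer to zero:
414.3×c×(68.77 − 224.8) + 793.2×1.67×(68.77 − 26.25) + 168.6×0.385×(68.77 − 26.25) = 0
-64643 c = -59084
c = -59084/-64643 ≈ 0.914 J/(g·°C)

c ≈ 0.914 J/(g·°C)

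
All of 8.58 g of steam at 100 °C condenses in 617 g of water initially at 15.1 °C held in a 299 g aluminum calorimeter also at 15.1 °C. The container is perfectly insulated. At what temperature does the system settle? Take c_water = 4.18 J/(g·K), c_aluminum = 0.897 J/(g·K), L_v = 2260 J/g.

T_f ≈ 22.9 °C

Energy conservation, ΣQ = 0:
condense steam: −8.58·2260 = −19391; condensate cools 100→T: 8.58·4.18·(T − 100) = 35.86(T − 100); water warms: 617·4.18·(T − 15.1) = 2579.1(T − 15.1); cup: 268.2(T − 15.1)
2883.1 T = 19391 + 3586.4 + 42994 = 65971
T ≈ 22.88 °C (< 100 °C, so full condensation is consistent).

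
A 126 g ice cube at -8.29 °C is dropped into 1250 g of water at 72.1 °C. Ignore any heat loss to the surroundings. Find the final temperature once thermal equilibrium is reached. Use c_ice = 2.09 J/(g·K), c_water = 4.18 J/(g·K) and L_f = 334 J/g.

T_f ≈ 57.8 °C

Energy conservation, ΣQ = 0:
ice -8.29→0 °C: 126·2.09·8.29 = 2183.1
  fusion: m_ice L_f = 126·334 = 42084
  warm the meltwater: 526.68 T
  water cools: 1250·4.18·(T − 72.1) = 5225(T − 72.1)
5751.7 T = 376722 − 44267 = 332455
T ≈ 57.80 °C (positive, so assuming full melt was valid).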